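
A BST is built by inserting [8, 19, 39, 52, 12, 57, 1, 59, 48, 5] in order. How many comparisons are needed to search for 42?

Search path for 42: 8 -> 19 -> 39 -> 52 -> 48
Found: False
Comparisons: 5


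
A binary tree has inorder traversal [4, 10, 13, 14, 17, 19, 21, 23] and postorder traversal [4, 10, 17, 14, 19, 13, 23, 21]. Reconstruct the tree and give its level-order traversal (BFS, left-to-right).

Inorder:   [4, 10, 13, 14, 17, 19, 21, 23]
Postorder: [4, 10, 17, 14, 19, 13, 23, 21]
Algorithm: postorder visits root last, so walk postorder right-to-left;
each value is the root of the current inorder slice — split it at that
value, recurse on the right subtree first, then the left.
Recursive splits:
  root=21; inorder splits into left=[4, 10, 13, 14, 17, 19], right=[23]
  root=23; inorder splits into left=[], right=[]
  root=13; inorder splits into left=[4, 10], right=[14, 17, 19]
  root=19; inorder splits into left=[14, 17], right=[]
  root=14; inorder splits into left=[], right=[17]
  root=17; inorder splits into left=[], right=[]
  root=10; inorder splits into left=[4], right=[]
  root=4; inorder splits into left=[], right=[]
Reconstructed level-order: [21, 13, 23, 10, 19, 4, 14, 17]


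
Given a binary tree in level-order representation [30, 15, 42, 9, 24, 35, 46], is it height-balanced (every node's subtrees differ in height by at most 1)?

Tree (level-order array): [30, 15, 42, 9, 24, 35, 46]
Definition: a tree is height-balanced if, at every node, |h(left) - h(right)| <= 1 (empty subtree has height -1).
Bottom-up per-node check:
  node 9: h_left=-1, h_right=-1, diff=0 [OK], height=0
  node 24: h_left=-1, h_right=-1, diff=0 [OK], height=0
  node 15: h_left=0, h_right=0, diff=0 [OK], height=1
  node 35: h_left=-1, h_right=-1, diff=0 [OK], height=0
  node 46: h_left=-1, h_right=-1, diff=0 [OK], height=0
  node 42: h_left=0, h_right=0, diff=0 [OK], height=1
  node 30: h_left=1, h_right=1, diff=0 [OK], height=2
All nodes satisfy the balance condition.
Result: Balanced


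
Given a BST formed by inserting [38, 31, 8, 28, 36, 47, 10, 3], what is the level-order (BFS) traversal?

Tree insertion order: [38, 31, 8, 28, 36, 47, 10, 3]
Tree (level-order array): [38, 31, 47, 8, 36, None, None, 3, 28, None, None, None, None, 10]
BFS from the root, enqueuing left then right child of each popped node:
  queue [38] -> pop 38, enqueue [31, 47], visited so far: [38]
  queue [31, 47] -> pop 31, enqueue [8, 36], visited so far: [38, 31]
  queue [47, 8, 36] -> pop 47, enqueue [none], visited so far: [38, 31, 47]
  queue [8, 36] -> pop 8, enqueue [3, 28], visited so far: [38, 31, 47, 8]
  queue [36, 3, 28] -> pop 36, enqueue [none], visited so far: [38, 31, 47, 8, 36]
  queue [3, 28] -> pop 3, enqueue [none], visited so far: [38, 31, 47, 8, 36, 3]
  queue [28] -> pop 28, enqueue [10], visited so far: [38, 31, 47, 8, 36, 3, 28]
  queue [10] -> pop 10, enqueue [none], visited so far: [38, 31, 47, 8, 36, 3, 28, 10]
Result: [38, 31, 47, 8, 36, 3, 28, 10]


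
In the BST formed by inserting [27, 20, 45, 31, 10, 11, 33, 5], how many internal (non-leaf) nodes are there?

Tree built from: [27, 20, 45, 31, 10, 11, 33, 5]
Tree (level-order array): [27, 20, 45, 10, None, 31, None, 5, 11, None, 33]
Rule: An internal node has at least one child.
Per-node child counts:
  node 27: 2 child(ren)
  node 20: 1 child(ren)
  node 10: 2 child(ren)
  node 5: 0 child(ren)
  node 11: 0 child(ren)
  node 45: 1 child(ren)
  node 31: 1 child(ren)
  node 33: 0 child(ren)
Matching nodes: [27, 20, 10, 45, 31]
Count of internal (non-leaf) nodes: 5


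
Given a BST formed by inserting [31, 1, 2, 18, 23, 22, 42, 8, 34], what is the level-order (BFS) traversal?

Tree insertion order: [31, 1, 2, 18, 23, 22, 42, 8, 34]
Tree (level-order array): [31, 1, 42, None, 2, 34, None, None, 18, None, None, 8, 23, None, None, 22]
BFS from the root, enqueuing left then right child of each popped node:
  queue [31] -> pop 31, enqueue [1, 42], visited so far: [31]
  queue [1, 42] -> pop 1, enqueue [2], visited so far: [31, 1]
  queue [42, 2] -> pop 42, enqueue [34], visited so far: [31, 1, 42]
  queue [2, 34] -> pop 2, enqueue [18], visited so far: [31, 1, 42, 2]
  queue [34, 18] -> pop 34, enqueue [none], visited so far: [31, 1, 42, 2, 34]
  queue [18] -> pop 18, enqueue [8, 23], visited so far: [31, 1, 42, 2, 34, 18]
  queue [8, 23] -> pop 8, enqueue [none], visited so far: [31, 1, 42, 2, 34, 18, 8]
  queue [23] -> pop 23, enqueue [22], visited so far: [31, 1, 42, 2, 34, 18, 8, 23]
  queue [22] -> pop 22, enqueue [none], visited so far: [31, 1, 42, 2, 34, 18, 8, 23, 22]
Result: [31, 1, 42, 2, 34, 18, 8, 23, 22]


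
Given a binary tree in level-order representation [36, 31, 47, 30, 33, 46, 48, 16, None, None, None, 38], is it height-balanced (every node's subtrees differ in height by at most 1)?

Tree (level-order array): [36, 31, 47, 30, 33, 46, 48, 16, None, None, None, 38]
Definition: a tree is height-balanced if, at every node, |h(left) - h(right)| <= 1 (empty subtree has height -1).
Bottom-up per-node check:
  node 16: h_left=-1, h_right=-1, diff=0 [OK], height=0
  node 30: h_left=0, h_right=-1, diff=1 [OK], height=1
  node 33: h_left=-1, h_right=-1, diff=0 [OK], height=0
  node 31: h_left=1, h_right=0, diff=1 [OK], height=2
  node 38: h_left=-1, h_right=-1, diff=0 [OK], height=0
  node 46: h_left=0, h_right=-1, diff=1 [OK], height=1
  node 48: h_left=-1, h_right=-1, diff=0 [OK], height=0
  node 47: h_left=1, h_right=0, diff=1 [OK], height=2
  node 36: h_left=2, h_right=2, diff=0 [OK], height=3
All nodes satisfy the balance condition.
Result: Balanced


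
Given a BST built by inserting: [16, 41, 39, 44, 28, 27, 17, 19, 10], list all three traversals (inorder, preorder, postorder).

Tree insertion order: [16, 41, 39, 44, 28, 27, 17, 19, 10]
Tree (level-order array): [16, 10, 41, None, None, 39, 44, 28, None, None, None, 27, None, 17, None, None, 19]
Inorder (L, root, R): [10, 16, 17, 19, 27, 28, 39, 41, 44]
Preorder (root, L, R): [16, 10, 41, 39, 28, 27, 17, 19, 44]
Postorder (L, R, root): [10, 19, 17, 27, 28, 39, 44, 41, 16]


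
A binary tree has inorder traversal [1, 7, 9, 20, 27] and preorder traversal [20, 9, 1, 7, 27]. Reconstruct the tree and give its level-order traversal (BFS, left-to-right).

Inorder:  [1, 7, 9, 20, 27]
Preorder: [20, 9, 1, 7, 27]
Algorithm: preorder visits root first, so consume preorder in order;
for each root, split the current inorder slice at that value into
left-subtree inorder and right-subtree inorder, then recurse.
Recursive splits:
  root=20; inorder splits into left=[1, 7, 9], right=[27]
  root=9; inorder splits into left=[1, 7], right=[]
  root=1; inorder splits into left=[], right=[7]
  root=7; inorder splits into left=[], right=[]
  root=27; inorder splits into left=[], right=[]
Reconstructed level-order: [20, 9, 27, 1, 7]


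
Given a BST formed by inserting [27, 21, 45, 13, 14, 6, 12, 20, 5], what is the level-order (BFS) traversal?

Tree insertion order: [27, 21, 45, 13, 14, 6, 12, 20, 5]
Tree (level-order array): [27, 21, 45, 13, None, None, None, 6, 14, 5, 12, None, 20]
BFS from the root, enqueuing left then right child of each popped node:
  queue [27] -> pop 27, enqueue [21, 45], visited so far: [27]
  queue [21, 45] -> pop 21, enqueue [13], visited so far: [27, 21]
  queue [45, 13] -> pop 45, enqueue [none], visited so far: [27, 21, 45]
  queue [13] -> pop 13, enqueue [6, 14], visited so far: [27, 21, 45, 13]
  queue [6, 14] -> pop 6, enqueue [5, 12], visited so far: [27, 21, 45, 13, 6]
  queue [14, 5, 12] -> pop 14, enqueue [20], visited so far: [27, 21, 45, 13, 6, 14]
  queue [5, 12, 20] -> pop 5, enqueue [none], visited so far: [27, 21, 45, 13, 6, 14, 5]
  queue [12, 20] -> pop 12, enqueue [none], visited so far: [27, 21, 45, 13, 6, 14, 5, 12]
  queue [20] -> pop 20, enqueue [none], visited so far: [27, 21, 45, 13, 6, 14, 5, 12, 20]
Result: [27, 21, 45, 13, 6, 14, 5, 12, 20]


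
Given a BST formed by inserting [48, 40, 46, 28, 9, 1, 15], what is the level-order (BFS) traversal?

Tree insertion order: [48, 40, 46, 28, 9, 1, 15]
Tree (level-order array): [48, 40, None, 28, 46, 9, None, None, None, 1, 15]
BFS from the root, enqueuing left then right child of each popped node:
  queue [48] -> pop 48, enqueue [40], visited so far: [48]
  queue [40] -> pop 40, enqueue [28, 46], visited so far: [48, 40]
  queue [28, 46] -> pop 28, enqueue [9], visited so far: [48, 40, 28]
  queue [46, 9] -> pop 46, enqueue [none], visited so far: [48, 40, 28, 46]
  queue [9] -> pop 9, enqueue [1, 15], visited so far: [48, 40, 28, 46, 9]
  queue [1, 15] -> pop 1, enqueue [none], visited so far: [48, 40, 28, 46, 9, 1]
  queue [15] -> pop 15, enqueue [none], visited so far: [48, 40, 28, 46, 9, 1, 15]
Result: [48, 40, 28, 46, 9, 1, 15]


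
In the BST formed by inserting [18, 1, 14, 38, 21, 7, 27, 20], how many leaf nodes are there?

Tree built from: [18, 1, 14, 38, 21, 7, 27, 20]
Tree (level-order array): [18, 1, 38, None, 14, 21, None, 7, None, 20, 27]
Rule: A leaf has 0 children.
Per-node child counts:
  node 18: 2 child(ren)
  node 1: 1 child(ren)
  node 14: 1 child(ren)
  node 7: 0 child(ren)
  node 38: 1 child(ren)
  node 21: 2 child(ren)
  node 20: 0 child(ren)
  node 27: 0 child(ren)
Matching nodes: [7, 20, 27]
Count of leaf nodes: 3


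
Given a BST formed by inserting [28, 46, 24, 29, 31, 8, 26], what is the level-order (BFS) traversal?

Tree insertion order: [28, 46, 24, 29, 31, 8, 26]
Tree (level-order array): [28, 24, 46, 8, 26, 29, None, None, None, None, None, None, 31]
BFS from the root, enqueuing left then right child of each popped node:
  queue [28] -> pop 28, enqueue [24, 46], visited so far: [28]
  queue [24, 46] -> pop 24, enqueue [8, 26], visited so far: [28, 24]
  queue [46, 8, 26] -> pop 46, enqueue [29], visited so far: [28, 24, 46]
  queue [8, 26, 29] -> pop 8, enqueue [none], visited so far: [28, 24, 46, 8]
  queue [26, 29] -> pop 26, enqueue [none], visited so far: [28, 24, 46, 8, 26]
  queue [29] -> pop 29, enqueue [31], visited so far: [28, 24, 46, 8, 26, 29]
  queue [31] -> pop 31, enqueue [none], visited so far: [28, 24, 46, 8, 26, 29, 31]
Result: [28, 24, 46, 8, 26, 29, 31]


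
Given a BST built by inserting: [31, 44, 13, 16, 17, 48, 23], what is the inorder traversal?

Tree insertion order: [31, 44, 13, 16, 17, 48, 23]
Tree (level-order array): [31, 13, 44, None, 16, None, 48, None, 17, None, None, None, 23]
Inorder traversal: [13, 16, 17, 23, 31, 44, 48]


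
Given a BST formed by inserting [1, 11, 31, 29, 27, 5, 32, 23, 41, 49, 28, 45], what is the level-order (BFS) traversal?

Tree insertion order: [1, 11, 31, 29, 27, 5, 32, 23, 41, 49, 28, 45]
Tree (level-order array): [1, None, 11, 5, 31, None, None, 29, 32, 27, None, None, 41, 23, 28, None, 49, None, None, None, None, 45]
BFS from the root, enqueuing left then right child of each popped node:
  queue [1] -> pop 1, enqueue [11], visited so far: [1]
  queue [11] -> pop 11, enqueue [5, 31], visited so far: [1, 11]
  queue [5, 31] -> pop 5, enqueue [none], visited so far: [1, 11, 5]
  queue [31] -> pop 31, enqueue [29, 32], visited so far: [1, 11, 5, 31]
  queue [29, 32] -> pop 29, enqueue [27], visited so far: [1, 11, 5, 31, 29]
  queue [32, 27] -> pop 32, enqueue [41], visited so far: [1, 11, 5, 31, 29, 32]
  queue [27, 41] -> pop 27, enqueue [23, 28], visited so far: [1, 11, 5, 31, 29, 32, 27]
  queue [41, 23, 28] -> pop 41, enqueue [49], visited so far: [1, 11, 5, 31, 29, 32, 27, 41]
  queue [23, 28, 49] -> pop 23, enqueue [none], visited so far: [1, 11, 5, 31, 29, 32, 27, 41, 23]
  queue [28, 49] -> pop 28, enqueue [none], visited so far: [1, 11, 5, 31, 29, 32, 27, 41, 23, 28]
  queue [49] -> pop 49, enqueue [45], visited so far: [1, 11, 5, 31, 29, 32, 27, 41, 23, 28, 49]
  queue [45] -> pop 45, enqueue [none], visited so far: [1, 11, 5, 31, 29, 32, 27, 41, 23, 28, 49, 45]
Result: [1, 11, 5, 31, 29, 32, 27, 41, 23, 28, 49, 45]


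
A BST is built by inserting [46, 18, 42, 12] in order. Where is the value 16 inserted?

Starting tree (level order): [46, 18, None, 12, 42]
Insertion path: 46 -> 18 -> 12
Result: insert 16 as right child of 12
Final tree (level order): [46, 18, None, 12, 42, None, 16]


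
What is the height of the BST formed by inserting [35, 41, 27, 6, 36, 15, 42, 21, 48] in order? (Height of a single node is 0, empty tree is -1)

Insertion order: [35, 41, 27, 6, 36, 15, 42, 21, 48]
Tree (level-order array): [35, 27, 41, 6, None, 36, 42, None, 15, None, None, None, 48, None, 21]
Compute height bottom-up (empty subtree = -1):
  height(21) = 1 + max(-1, -1) = 0
  height(15) = 1 + max(-1, 0) = 1
  height(6) = 1 + max(-1, 1) = 2
  height(27) = 1 + max(2, -1) = 3
  height(36) = 1 + max(-1, -1) = 0
  height(48) = 1 + max(-1, -1) = 0
  height(42) = 1 + max(-1, 0) = 1
  height(41) = 1 + max(0, 1) = 2
  height(35) = 1 + max(3, 2) = 4
Height = 4


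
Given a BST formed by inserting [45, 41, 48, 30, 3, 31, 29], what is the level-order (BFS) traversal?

Tree insertion order: [45, 41, 48, 30, 3, 31, 29]
Tree (level-order array): [45, 41, 48, 30, None, None, None, 3, 31, None, 29]
BFS from the root, enqueuing left then right child of each popped node:
  queue [45] -> pop 45, enqueue [41, 48], visited so far: [45]
  queue [41, 48] -> pop 41, enqueue [30], visited so far: [45, 41]
  queue [48, 30] -> pop 48, enqueue [none], visited so far: [45, 41, 48]
  queue [30] -> pop 30, enqueue [3, 31], visited so far: [45, 41, 48, 30]
  queue [3, 31] -> pop 3, enqueue [29], visited so far: [45, 41, 48, 30, 3]
  queue [31, 29] -> pop 31, enqueue [none], visited so far: [45, 41, 48, 30, 3, 31]
  queue [29] -> pop 29, enqueue [none], visited so far: [45, 41, 48, 30, 3, 31, 29]
Result: [45, 41, 48, 30, 3, 31, 29]


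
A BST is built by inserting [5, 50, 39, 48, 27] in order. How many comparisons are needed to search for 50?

Search path for 50: 5 -> 50
Found: True
Comparisons: 2


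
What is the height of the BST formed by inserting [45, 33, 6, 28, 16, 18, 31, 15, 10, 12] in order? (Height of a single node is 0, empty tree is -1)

Insertion order: [45, 33, 6, 28, 16, 18, 31, 15, 10, 12]
Tree (level-order array): [45, 33, None, 6, None, None, 28, 16, 31, 15, 18, None, None, 10, None, None, None, None, 12]
Compute height bottom-up (empty subtree = -1):
  height(12) = 1 + max(-1, -1) = 0
  height(10) = 1 + max(-1, 0) = 1
  height(15) = 1 + max(1, -1) = 2
  height(18) = 1 + max(-1, -1) = 0
  height(16) = 1 + max(2, 0) = 3
  height(31) = 1 + max(-1, -1) = 0
  height(28) = 1 + max(3, 0) = 4
  height(6) = 1 + max(-1, 4) = 5
  height(33) = 1 + max(5, -1) = 6
  height(45) = 1 + max(6, -1) = 7
Height = 7


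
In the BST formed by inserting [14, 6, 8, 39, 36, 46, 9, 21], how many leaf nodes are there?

Tree built from: [14, 6, 8, 39, 36, 46, 9, 21]
Tree (level-order array): [14, 6, 39, None, 8, 36, 46, None, 9, 21]
Rule: A leaf has 0 children.
Per-node child counts:
  node 14: 2 child(ren)
  node 6: 1 child(ren)
  node 8: 1 child(ren)
  node 9: 0 child(ren)
  node 39: 2 child(ren)
  node 36: 1 child(ren)
  node 21: 0 child(ren)
  node 46: 0 child(ren)
Matching nodes: [9, 21, 46]
Count of leaf nodes: 3


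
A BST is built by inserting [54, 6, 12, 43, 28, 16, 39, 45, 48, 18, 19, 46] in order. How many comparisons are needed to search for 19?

Search path for 19: 54 -> 6 -> 12 -> 43 -> 28 -> 16 -> 18 -> 19
Found: True
Comparisons: 8


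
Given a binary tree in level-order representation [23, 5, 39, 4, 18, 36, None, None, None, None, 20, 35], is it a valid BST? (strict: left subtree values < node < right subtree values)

Level-order array: [23, 5, 39, 4, 18, 36, None, None, None, None, 20, 35]
Validate using subtree bounds (lo, hi): at each node, require lo < value < hi,
then recurse left with hi=value and right with lo=value.
Preorder trace (stopping at first violation):
  at node 23 with bounds (-inf, +inf): OK
  at node 5 with bounds (-inf, 23): OK
  at node 4 with bounds (-inf, 5): OK
  at node 18 with bounds (5, 23): OK
  at node 20 with bounds (18, 23): OK
  at node 39 with bounds (23, +inf): OK
  at node 36 with bounds (23, 39): OK
  at node 35 with bounds (23, 36): OK
No violation found at any node.
Result: Valid BST


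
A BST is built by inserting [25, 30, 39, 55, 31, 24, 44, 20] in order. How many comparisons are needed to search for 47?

Search path for 47: 25 -> 30 -> 39 -> 55 -> 44
Found: False
Comparisons: 5


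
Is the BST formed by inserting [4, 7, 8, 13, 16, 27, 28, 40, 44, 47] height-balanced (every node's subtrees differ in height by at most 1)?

Tree (level-order array): [4, None, 7, None, 8, None, 13, None, 16, None, 27, None, 28, None, 40, None, 44, None, 47]
Definition: a tree is height-balanced if, at every node, |h(left) - h(right)| <= 1 (empty subtree has height -1).
Bottom-up per-node check:
  node 47: h_left=-1, h_right=-1, diff=0 [OK], height=0
  node 44: h_left=-1, h_right=0, diff=1 [OK], height=1
  node 40: h_left=-1, h_right=1, diff=2 [FAIL (|-1-1|=2 > 1)], height=2
  node 28: h_left=-1, h_right=2, diff=3 [FAIL (|-1-2|=3 > 1)], height=3
  node 27: h_left=-1, h_right=3, diff=4 [FAIL (|-1-3|=4 > 1)], height=4
  node 16: h_left=-1, h_right=4, diff=5 [FAIL (|-1-4|=5 > 1)], height=5
  node 13: h_left=-1, h_right=5, diff=6 [FAIL (|-1-5|=6 > 1)], height=6
  node 8: h_left=-1, h_right=6, diff=7 [FAIL (|-1-6|=7 > 1)], height=7
  node 7: h_left=-1, h_right=7, diff=8 [FAIL (|-1-7|=8 > 1)], height=8
  node 4: h_left=-1, h_right=8, diff=9 [FAIL (|-1-8|=9 > 1)], height=9
Node 40 violates the condition: |-1 - 1| = 2 > 1.
Result: Not balanced


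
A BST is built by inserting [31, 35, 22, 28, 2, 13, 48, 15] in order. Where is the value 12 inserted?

Starting tree (level order): [31, 22, 35, 2, 28, None, 48, None, 13, None, None, None, None, None, 15]
Insertion path: 31 -> 22 -> 2 -> 13
Result: insert 12 as left child of 13
Final tree (level order): [31, 22, 35, 2, 28, None, 48, None, 13, None, None, None, None, 12, 15]


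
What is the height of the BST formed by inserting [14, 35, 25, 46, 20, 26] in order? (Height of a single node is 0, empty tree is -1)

Insertion order: [14, 35, 25, 46, 20, 26]
Tree (level-order array): [14, None, 35, 25, 46, 20, 26]
Compute height bottom-up (empty subtree = -1):
  height(20) = 1 + max(-1, -1) = 0
  height(26) = 1 + max(-1, -1) = 0
  height(25) = 1 + max(0, 0) = 1
  height(46) = 1 + max(-1, -1) = 0
  height(35) = 1 + max(1, 0) = 2
  height(14) = 1 + max(-1, 2) = 3
Height = 3


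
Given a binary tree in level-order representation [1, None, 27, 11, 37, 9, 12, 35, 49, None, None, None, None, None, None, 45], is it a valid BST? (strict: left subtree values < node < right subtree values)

Level-order array: [1, None, 27, 11, 37, 9, 12, 35, 49, None, None, None, None, None, None, 45]
Validate using subtree bounds (lo, hi): at each node, require lo < value < hi,
then recurse left with hi=value and right with lo=value.
Preorder trace (stopping at first violation):
  at node 1 with bounds (-inf, +inf): OK
  at node 27 with bounds (1, +inf): OK
  at node 11 with bounds (1, 27): OK
  at node 9 with bounds (1, 11): OK
  at node 12 with bounds (11, 27): OK
  at node 37 with bounds (27, +inf): OK
  at node 35 with bounds (27, 37): OK
  at node 49 with bounds (37, +inf): OK
  at node 45 with bounds (37, 49): OK
No violation found at any node.
Result: Valid BST


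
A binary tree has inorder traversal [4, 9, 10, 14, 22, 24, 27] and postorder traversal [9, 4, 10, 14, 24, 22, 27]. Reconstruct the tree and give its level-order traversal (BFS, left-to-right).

Inorder:   [4, 9, 10, 14, 22, 24, 27]
Postorder: [9, 4, 10, 14, 24, 22, 27]
Algorithm: postorder visits root last, so walk postorder right-to-left;
each value is the root of the current inorder slice — split it at that
value, recurse on the right subtree first, then the left.
Recursive splits:
  root=27; inorder splits into left=[4, 9, 10, 14, 22, 24], right=[]
  root=22; inorder splits into left=[4, 9, 10, 14], right=[24]
  root=24; inorder splits into left=[], right=[]
  root=14; inorder splits into left=[4, 9, 10], right=[]
  root=10; inorder splits into left=[4, 9], right=[]
  root=4; inorder splits into left=[], right=[9]
  root=9; inorder splits into left=[], right=[]
Reconstructed level-order: [27, 22, 14, 24, 10, 4, 9]


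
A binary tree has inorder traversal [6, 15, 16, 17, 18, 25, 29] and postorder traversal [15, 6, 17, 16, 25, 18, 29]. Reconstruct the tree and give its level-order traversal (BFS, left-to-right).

Inorder:   [6, 15, 16, 17, 18, 25, 29]
Postorder: [15, 6, 17, 16, 25, 18, 29]
Algorithm: postorder visits root last, so walk postorder right-to-left;
each value is the root of the current inorder slice — split it at that
value, recurse on the right subtree first, then the left.
Recursive splits:
  root=29; inorder splits into left=[6, 15, 16, 17, 18, 25], right=[]
  root=18; inorder splits into left=[6, 15, 16, 17], right=[25]
  root=25; inorder splits into left=[], right=[]
  root=16; inorder splits into left=[6, 15], right=[17]
  root=17; inorder splits into left=[], right=[]
  root=6; inorder splits into left=[], right=[15]
  root=15; inorder splits into left=[], right=[]
Reconstructed level-order: [29, 18, 16, 25, 6, 17, 15]


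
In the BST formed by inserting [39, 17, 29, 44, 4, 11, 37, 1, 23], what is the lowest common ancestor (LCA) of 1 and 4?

Tree insertion order: [39, 17, 29, 44, 4, 11, 37, 1, 23]
Tree (level-order array): [39, 17, 44, 4, 29, None, None, 1, 11, 23, 37]
In a BST, the LCA of p=1, q=4 is the first node v on the
root-to-leaf path with p <= v <= q (go left if both < v, right if both > v).
Walk from root:
  at 39: both 1 and 4 < 39, go left
  at 17: both 1 and 4 < 17, go left
  at 4: 1 <= 4 <= 4, this is the LCA
LCA = 4


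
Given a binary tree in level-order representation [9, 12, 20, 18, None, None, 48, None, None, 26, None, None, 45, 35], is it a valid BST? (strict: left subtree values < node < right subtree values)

Level-order array: [9, 12, 20, 18, None, None, 48, None, None, 26, None, None, 45, 35]
Validate using subtree bounds (lo, hi): at each node, require lo < value < hi,
then recurse left with hi=value and right with lo=value.
Preorder trace (stopping at first violation):
  at node 9 with bounds (-inf, +inf): OK
  at node 12 with bounds (-inf, 9): VIOLATION
Node 12 violates its bound: not (-inf < 12 < 9).
Result: Not a valid BST


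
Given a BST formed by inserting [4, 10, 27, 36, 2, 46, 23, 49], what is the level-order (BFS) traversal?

Tree insertion order: [4, 10, 27, 36, 2, 46, 23, 49]
Tree (level-order array): [4, 2, 10, None, None, None, 27, 23, 36, None, None, None, 46, None, 49]
BFS from the root, enqueuing left then right child of each popped node:
  queue [4] -> pop 4, enqueue [2, 10], visited so far: [4]
  queue [2, 10] -> pop 2, enqueue [none], visited so far: [4, 2]
  queue [10] -> pop 10, enqueue [27], visited so far: [4, 2, 10]
  queue [27] -> pop 27, enqueue [23, 36], visited so far: [4, 2, 10, 27]
  queue [23, 36] -> pop 23, enqueue [none], visited so far: [4, 2, 10, 27, 23]
  queue [36] -> pop 36, enqueue [46], visited so far: [4, 2, 10, 27, 23, 36]
  queue [46] -> pop 46, enqueue [49], visited so far: [4, 2, 10, 27, 23, 36, 46]
  queue [49] -> pop 49, enqueue [none], visited so far: [4, 2, 10, 27, 23, 36, 46, 49]
Result: [4, 2, 10, 27, 23, 36, 46, 49]


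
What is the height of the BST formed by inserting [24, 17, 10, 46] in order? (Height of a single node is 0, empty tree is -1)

Insertion order: [24, 17, 10, 46]
Tree (level-order array): [24, 17, 46, 10]
Compute height bottom-up (empty subtree = -1):
  height(10) = 1 + max(-1, -1) = 0
  height(17) = 1 + max(0, -1) = 1
  height(46) = 1 + max(-1, -1) = 0
  height(24) = 1 + max(1, 0) = 2
Height = 2


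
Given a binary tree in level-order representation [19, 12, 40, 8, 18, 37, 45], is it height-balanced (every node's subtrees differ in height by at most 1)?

Tree (level-order array): [19, 12, 40, 8, 18, 37, 45]
Definition: a tree is height-balanced if, at every node, |h(left) - h(right)| <= 1 (empty subtree has height -1).
Bottom-up per-node check:
  node 8: h_left=-1, h_right=-1, diff=0 [OK], height=0
  node 18: h_left=-1, h_right=-1, diff=0 [OK], height=0
  node 12: h_left=0, h_right=0, diff=0 [OK], height=1
  node 37: h_left=-1, h_right=-1, diff=0 [OK], height=0
  node 45: h_left=-1, h_right=-1, diff=0 [OK], height=0
  node 40: h_left=0, h_right=0, diff=0 [OK], height=1
  node 19: h_left=1, h_right=1, diff=0 [OK], height=2
All nodes satisfy the balance condition.
Result: Balanced


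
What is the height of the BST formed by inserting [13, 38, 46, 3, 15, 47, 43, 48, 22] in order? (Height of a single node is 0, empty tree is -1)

Insertion order: [13, 38, 46, 3, 15, 47, 43, 48, 22]
Tree (level-order array): [13, 3, 38, None, None, 15, 46, None, 22, 43, 47, None, None, None, None, None, 48]
Compute height bottom-up (empty subtree = -1):
  height(3) = 1 + max(-1, -1) = 0
  height(22) = 1 + max(-1, -1) = 0
  height(15) = 1 + max(-1, 0) = 1
  height(43) = 1 + max(-1, -1) = 0
  height(48) = 1 + max(-1, -1) = 0
  height(47) = 1 + max(-1, 0) = 1
  height(46) = 1 + max(0, 1) = 2
  height(38) = 1 + max(1, 2) = 3
  height(13) = 1 + max(0, 3) = 4
Height = 4


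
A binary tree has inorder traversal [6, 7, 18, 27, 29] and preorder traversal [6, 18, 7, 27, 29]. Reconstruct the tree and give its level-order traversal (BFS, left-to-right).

Inorder:  [6, 7, 18, 27, 29]
Preorder: [6, 18, 7, 27, 29]
Algorithm: preorder visits root first, so consume preorder in order;
for each root, split the current inorder slice at that value into
left-subtree inorder and right-subtree inorder, then recurse.
Recursive splits:
  root=6; inorder splits into left=[], right=[7, 18, 27, 29]
  root=18; inorder splits into left=[7], right=[27, 29]
  root=7; inorder splits into left=[], right=[]
  root=27; inorder splits into left=[], right=[29]
  root=29; inorder splits into left=[], right=[]
Reconstructed level-order: [6, 18, 7, 27, 29]


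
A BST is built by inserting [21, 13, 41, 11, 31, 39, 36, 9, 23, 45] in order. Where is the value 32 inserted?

Starting tree (level order): [21, 13, 41, 11, None, 31, 45, 9, None, 23, 39, None, None, None, None, None, None, 36]
Insertion path: 21 -> 41 -> 31 -> 39 -> 36
Result: insert 32 as left child of 36
Final tree (level order): [21, 13, 41, 11, None, 31, 45, 9, None, 23, 39, None, None, None, None, None, None, 36, None, 32]


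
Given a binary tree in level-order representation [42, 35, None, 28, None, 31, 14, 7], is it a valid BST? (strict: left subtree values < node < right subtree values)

Level-order array: [42, 35, None, 28, None, 31, 14, 7]
Validate using subtree bounds (lo, hi): at each node, require lo < value < hi,
then recurse left with hi=value and right with lo=value.
Preorder trace (stopping at first violation):
  at node 42 with bounds (-inf, +inf): OK
  at node 35 with bounds (-inf, 42): OK
  at node 28 with bounds (-inf, 35): OK
  at node 31 with bounds (-inf, 28): VIOLATION
Node 31 violates its bound: not (-inf < 31 < 28).
Result: Not a valid BST


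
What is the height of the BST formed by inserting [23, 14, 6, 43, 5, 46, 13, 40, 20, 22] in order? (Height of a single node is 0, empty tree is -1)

Insertion order: [23, 14, 6, 43, 5, 46, 13, 40, 20, 22]
Tree (level-order array): [23, 14, 43, 6, 20, 40, 46, 5, 13, None, 22]
Compute height bottom-up (empty subtree = -1):
  height(5) = 1 + max(-1, -1) = 0
  height(13) = 1 + max(-1, -1) = 0
  height(6) = 1 + max(0, 0) = 1
  height(22) = 1 + max(-1, -1) = 0
  height(20) = 1 + max(-1, 0) = 1
  height(14) = 1 + max(1, 1) = 2
  height(40) = 1 + max(-1, -1) = 0
  height(46) = 1 + max(-1, -1) = 0
  height(43) = 1 + max(0, 0) = 1
  height(23) = 1 + max(2, 1) = 3
Height = 3


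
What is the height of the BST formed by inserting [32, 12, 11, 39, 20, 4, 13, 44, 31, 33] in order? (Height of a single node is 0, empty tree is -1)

Insertion order: [32, 12, 11, 39, 20, 4, 13, 44, 31, 33]
Tree (level-order array): [32, 12, 39, 11, 20, 33, 44, 4, None, 13, 31]
Compute height bottom-up (empty subtree = -1):
  height(4) = 1 + max(-1, -1) = 0
  height(11) = 1 + max(0, -1) = 1
  height(13) = 1 + max(-1, -1) = 0
  height(31) = 1 + max(-1, -1) = 0
  height(20) = 1 + max(0, 0) = 1
  height(12) = 1 + max(1, 1) = 2
  height(33) = 1 + max(-1, -1) = 0
  height(44) = 1 + max(-1, -1) = 0
  height(39) = 1 + max(0, 0) = 1
  height(32) = 1 + max(2, 1) = 3
Height = 3


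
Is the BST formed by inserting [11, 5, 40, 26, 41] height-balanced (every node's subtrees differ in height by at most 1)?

Tree (level-order array): [11, 5, 40, None, None, 26, 41]
Definition: a tree is height-balanced if, at every node, |h(left) - h(right)| <= 1 (empty subtree has height -1).
Bottom-up per-node check:
  node 5: h_left=-1, h_right=-1, diff=0 [OK], height=0
  node 26: h_left=-1, h_right=-1, diff=0 [OK], height=0
  node 41: h_left=-1, h_right=-1, diff=0 [OK], height=0
  node 40: h_left=0, h_right=0, diff=0 [OK], height=1
  node 11: h_left=0, h_right=1, diff=1 [OK], height=2
All nodes satisfy the balance condition.
Result: Balanced


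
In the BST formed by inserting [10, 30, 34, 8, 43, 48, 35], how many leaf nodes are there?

Tree built from: [10, 30, 34, 8, 43, 48, 35]
Tree (level-order array): [10, 8, 30, None, None, None, 34, None, 43, 35, 48]
Rule: A leaf has 0 children.
Per-node child counts:
  node 10: 2 child(ren)
  node 8: 0 child(ren)
  node 30: 1 child(ren)
  node 34: 1 child(ren)
  node 43: 2 child(ren)
  node 35: 0 child(ren)
  node 48: 0 child(ren)
Matching nodes: [8, 35, 48]
Count of leaf nodes: 3


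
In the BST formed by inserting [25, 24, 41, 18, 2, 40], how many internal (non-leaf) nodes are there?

Tree built from: [25, 24, 41, 18, 2, 40]
Tree (level-order array): [25, 24, 41, 18, None, 40, None, 2]
Rule: An internal node has at least one child.
Per-node child counts:
  node 25: 2 child(ren)
  node 24: 1 child(ren)
  node 18: 1 child(ren)
  node 2: 0 child(ren)
  node 41: 1 child(ren)
  node 40: 0 child(ren)
Matching nodes: [25, 24, 18, 41]
Count of internal (non-leaf) nodes: 4


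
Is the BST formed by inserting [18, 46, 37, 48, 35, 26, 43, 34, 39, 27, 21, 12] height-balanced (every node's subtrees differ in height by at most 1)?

Tree (level-order array): [18, 12, 46, None, None, 37, 48, 35, 43, None, None, 26, None, 39, None, 21, 34, None, None, None, None, 27]
Definition: a tree is height-balanced if, at every node, |h(left) - h(right)| <= 1 (empty subtree has height -1).
Bottom-up per-node check:
  node 12: h_left=-1, h_right=-1, diff=0 [OK], height=0
  node 21: h_left=-1, h_right=-1, diff=0 [OK], height=0
  node 27: h_left=-1, h_right=-1, diff=0 [OK], height=0
  node 34: h_left=0, h_right=-1, diff=1 [OK], height=1
  node 26: h_left=0, h_right=1, diff=1 [OK], height=2
  node 35: h_left=2, h_right=-1, diff=3 [FAIL (|2--1|=3 > 1)], height=3
  node 39: h_left=-1, h_right=-1, diff=0 [OK], height=0
  node 43: h_left=0, h_right=-1, diff=1 [OK], height=1
  node 37: h_left=3, h_right=1, diff=2 [FAIL (|3-1|=2 > 1)], height=4
  node 48: h_left=-1, h_right=-1, diff=0 [OK], height=0
  node 46: h_left=4, h_right=0, diff=4 [FAIL (|4-0|=4 > 1)], height=5
  node 18: h_left=0, h_right=5, diff=5 [FAIL (|0-5|=5 > 1)], height=6
Node 35 violates the condition: |2 - -1| = 3 > 1.
Result: Not balanced


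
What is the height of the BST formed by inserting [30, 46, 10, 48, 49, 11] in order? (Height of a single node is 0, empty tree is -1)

Insertion order: [30, 46, 10, 48, 49, 11]
Tree (level-order array): [30, 10, 46, None, 11, None, 48, None, None, None, 49]
Compute height bottom-up (empty subtree = -1):
  height(11) = 1 + max(-1, -1) = 0
  height(10) = 1 + max(-1, 0) = 1
  height(49) = 1 + max(-1, -1) = 0
  height(48) = 1 + max(-1, 0) = 1
  height(46) = 1 + max(-1, 1) = 2
  height(30) = 1 + max(1, 2) = 3
Height = 3


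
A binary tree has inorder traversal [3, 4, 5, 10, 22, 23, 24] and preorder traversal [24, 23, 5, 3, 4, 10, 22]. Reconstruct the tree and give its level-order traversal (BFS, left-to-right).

Inorder:  [3, 4, 5, 10, 22, 23, 24]
Preorder: [24, 23, 5, 3, 4, 10, 22]
Algorithm: preorder visits root first, so consume preorder in order;
for each root, split the current inorder slice at that value into
left-subtree inorder and right-subtree inorder, then recurse.
Recursive splits:
  root=24; inorder splits into left=[3, 4, 5, 10, 22, 23], right=[]
  root=23; inorder splits into left=[3, 4, 5, 10, 22], right=[]
  root=5; inorder splits into left=[3, 4], right=[10, 22]
  root=3; inorder splits into left=[], right=[4]
  root=4; inorder splits into left=[], right=[]
  root=10; inorder splits into left=[], right=[22]
  root=22; inorder splits into left=[], right=[]
Reconstructed level-order: [24, 23, 5, 3, 10, 4, 22]


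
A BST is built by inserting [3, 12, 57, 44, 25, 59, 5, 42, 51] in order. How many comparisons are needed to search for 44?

Search path for 44: 3 -> 12 -> 57 -> 44
Found: True
Comparisons: 4


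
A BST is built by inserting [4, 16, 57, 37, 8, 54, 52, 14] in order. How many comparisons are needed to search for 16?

Search path for 16: 4 -> 16
Found: True
Comparisons: 2


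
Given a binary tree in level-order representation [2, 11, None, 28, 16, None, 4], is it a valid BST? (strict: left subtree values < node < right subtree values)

Level-order array: [2, 11, None, 28, 16, None, 4]
Validate using subtree bounds (lo, hi): at each node, require lo < value < hi,
then recurse left with hi=value and right with lo=value.
Preorder trace (stopping at first violation):
  at node 2 with bounds (-inf, +inf): OK
  at node 11 with bounds (-inf, 2): VIOLATION
Node 11 violates its bound: not (-inf < 11 < 2).
Result: Not a valid BST


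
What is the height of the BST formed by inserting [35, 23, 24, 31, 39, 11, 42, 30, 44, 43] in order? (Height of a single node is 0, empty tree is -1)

Insertion order: [35, 23, 24, 31, 39, 11, 42, 30, 44, 43]
Tree (level-order array): [35, 23, 39, 11, 24, None, 42, None, None, None, 31, None, 44, 30, None, 43]
Compute height bottom-up (empty subtree = -1):
  height(11) = 1 + max(-1, -1) = 0
  height(30) = 1 + max(-1, -1) = 0
  height(31) = 1 + max(0, -1) = 1
  height(24) = 1 + max(-1, 1) = 2
  height(23) = 1 + max(0, 2) = 3
  height(43) = 1 + max(-1, -1) = 0
  height(44) = 1 + max(0, -1) = 1
  height(42) = 1 + max(-1, 1) = 2
  height(39) = 1 + max(-1, 2) = 3
  height(35) = 1 + max(3, 3) = 4
Height = 4


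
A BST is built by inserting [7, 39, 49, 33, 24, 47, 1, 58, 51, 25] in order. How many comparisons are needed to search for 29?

Search path for 29: 7 -> 39 -> 33 -> 24 -> 25
Found: False
Comparisons: 5


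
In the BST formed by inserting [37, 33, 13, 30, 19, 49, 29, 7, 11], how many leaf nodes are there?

Tree built from: [37, 33, 13, 30, 19, 49, 29, 7, 11]
Tree (level-order array): [37, 33, 49, 13, None, None, None, 7, 30, None, 11, 19, None, None, None, None, 29]
Rule: A leaf has 0 children.
Per-node child counts:
  node 37: 2 child(ren)
  node 33: 1 child(ren)
  node 13: 2 child(ren)
  node 7: 1 child(ren)
  node 11: 0 child(ren)
  node 30: 1 child(ren)
  node 19: 1 child(ren)
  node 29: 0 child(ren)
  node 49: 0 child(ren)
Matching nodes: [11, 29, 49]
Count of leaf nodes: 3


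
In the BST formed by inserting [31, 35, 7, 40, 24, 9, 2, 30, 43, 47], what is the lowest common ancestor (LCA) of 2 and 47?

Tree insertion order: [31, 35, 7, 40, 24, 9, 2, 30, 43, 47]
Tree (level-order array): [31, 7, 35, 2, 24, None, 40, None, None, 9, 30, None, 43, None, None, None, None, None, 47]
In a BST, the LCA of p=2, q=47 is the first node v on the
root-to-leaf path with p <= v <= q (go left if both < v, right if both > v).
Walk from root:
  at 31: 2 <= 31 <= 47, this is the LCA
LCA = 31


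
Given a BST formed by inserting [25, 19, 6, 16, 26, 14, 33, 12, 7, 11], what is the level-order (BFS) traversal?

Tree insertion order: [25, 19, 6, 16, 26, 14, 33, 12, 7, 11]
Tree (level-order array): [25, 19, 26, 6, None, None, 33, None, 16, None, None, 14, None, 12, None, 7, None, None, 11]
BFS from the root, enqueuing left then right child of each popped node:
  queue [25] -> pop 25, enqueue [19, 26], visited so far: [25]
  queue [19, 26] -> pop 19, enqueue [6], visited so far: [25, 19]
  queue [26, 6] -> pop 26, enqueue [33], visited so far: [25, 19, 26]
  queue [6, 33] -> pop 6, enqueue [16], visited so far: [25, 19, 26, 6]
  queue [33, 16] -> pop 33, enqueue [none], visited so far: [25, 19, 26, 6, 33]
  queue [16] -> pop 16, enqueue [14], visited so far: [25, 19, 26, 6, 33, 16]
  queue [14] -> pop 14, enqueue [12], visited so far: [25, 19, 26, 6, 33, 16, 14]
  queue [12] -> pop 12, enqueue [7], visited so far: [25, 19, 26, 6, 33, 16, 14, 12]
  queue [7] -> pop 7, enqueue [11], visited so far: [25, 19, 26, 6, 33, 16, 14, 12, 7]
  queue [11] -> pop 11, enqueue [none], visited so far: [25, 19, 26, 6, 33, 16, 14, 12, 7, 11]
Result: [25, 19, 26, 6, 33, 16, 14, 12, 7, 11]


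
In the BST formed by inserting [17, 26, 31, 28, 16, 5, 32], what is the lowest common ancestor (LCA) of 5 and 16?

Tree insertion order: [17, 26, 31, 28, 16, 5, 32]
Tree (level-order array): [17, 16, 26, 5, None, None, 31, None, None, 28, 32]
In a BST, the LCA of p=5, q=16 is the first node v on the
root-to-leaf path with p <= v <= q (go left if both < v, right if both > v).
Walk from root:
  at 17: both 5 and 16 < 17, go left
  at 16: 5 <= 16 <= 16, this is the LCA
LCA = 16


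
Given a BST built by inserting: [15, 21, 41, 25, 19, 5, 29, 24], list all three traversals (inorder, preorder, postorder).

Tree insertion order: [15, 21, 41, 25, 19, 5, 29, 24]
Tree (level-order array): [15, 5, 21, None, None, 19, 41, None, None, 25, None, 24, 29]
Inorder (L, root, R): [5, 15, 19, 21, 24, 25, 29, 41]
Preorder (root, L, R): [15, 5, 21, 19, 41, 25, 24, 29]
Postorder (L, R, root): [5, 19, 24, 29, 25, 41, 21, 15]


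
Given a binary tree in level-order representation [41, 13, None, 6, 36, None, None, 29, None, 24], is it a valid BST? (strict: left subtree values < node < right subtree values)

Level-order array: [41, 13, None, 6, 36, None, None, 29, None, 24]
Validate using subtree bounds (lo, hi): at each node, require lo < value < hi,
then recurse left with hi=value and right with lo=value.
Preorder trace (stopping at first violation):
  at node 41 with bounds (-inf, +inf): OK
  at node 13 with bounds (-inf, 41): OK
  at node 6 with bounds (-inf, 13): OK
  at node 36 with bounds (13, 41): OK
  at node 29 with bounds (13, 36): OK
  at node 24 with bounds (13, 29): OK
No violation found at any node.
Result: Valid BST


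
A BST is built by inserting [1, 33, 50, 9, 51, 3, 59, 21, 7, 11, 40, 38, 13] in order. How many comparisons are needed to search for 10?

Search path for 10: 1 -> 33 -> 9 -> 21 -> 11
Found: False
Comparisons: 5


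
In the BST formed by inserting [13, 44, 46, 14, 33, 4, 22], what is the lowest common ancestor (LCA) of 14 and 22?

Tree insertion order: [13, 44, 46, 14, 33, 4, 22]
Tree (level-order array): [13, 4, 44, None, None, 14, 46, None, 33, None, None, 22]
In a BST, the LCA of p=14, q=22 is the first node v on the
root-to-leaf path with p <= v <= q (go left if both < v, right if both > v).
Walk from root:
  at 13: both 14 and 22 > 13, go right
  at 44: both 14 and 22 < 44, go left
  at 14: 14 <= 14 <= 22, this is the LCA
LCA = 14


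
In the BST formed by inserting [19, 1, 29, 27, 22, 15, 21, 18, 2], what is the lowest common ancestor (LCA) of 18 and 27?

Tree insertion order: [19, 1, 29, 27, 22, 15, 21, 18, 2]
Tree (level-order array): [19, 1, 29, None, 15, 27, None, 2, 18, 22, None, None, None, None, None, 21]
In a BST, the LCA of p=18, q=27 is the first node v on the
root-to-leaf path with p <= v <= q (go left if both < v, right if both > v).
Walk from root:
  at 19: 18 <= 19 <= 27, this is the LCA
LCA = 19


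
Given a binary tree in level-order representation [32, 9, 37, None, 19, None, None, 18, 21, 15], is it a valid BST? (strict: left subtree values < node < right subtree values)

Level-order array: [32, 9, 37, None, 19, None, None, 18, 21, 15]
Validate using subtree bounds (lo, hi): at each node, require lo < value < hi,
then recurse left with hi=value and right with lo=value.
Preorder trace (stopping at first violation):
  at node 32 with bounds (-inf, +inf): OK
  at node 9 with bounds (-inf, 32): OK
  at node 19 with bounds (9, 32): OK
  at node 18 with bounds (9, 19): OK
  at node 15 with bounds (9, 18): OK
  at node 21 with bounds (19, 32): OK
  at node 37 with bounds (32, +inf): OK
No violation found at any node.
Result: Valid BST
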